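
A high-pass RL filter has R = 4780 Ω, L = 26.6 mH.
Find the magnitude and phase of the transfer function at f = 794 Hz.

Step 1 — Angular frequency: ω = 2π·794 = 4989 rad/s.
Step 2 — Transfer function: H(jω) = jωL/(R + jωL).
Step 3 — Numerator jωL = j·132.7; denominator R + jωL = 4780 + j132.7.
Step 4 — H = 0.0007701 + j0.02774.
Step 5 — Magnitude: |H| = 0.02775 (-31.1 dB); phase: φ = 88.4°.

|H| = 0.02775 (-31.1 dB), φ = 88.4°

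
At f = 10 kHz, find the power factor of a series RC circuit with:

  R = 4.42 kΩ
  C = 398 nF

Step 1 — Angular frequency: ω = 2π·f = 2π·1e+04 = 6.283e+04 rad/s.
Step 2 — Component impedances:
  R: Z = R = 4420 Ω
  C: Z = 1/(jωC) = -j/(ω·C) = 0 - j39.99 Ω
Step 3 — Series combination: Z_total = R + C = 4420 - j39.99 Ω = 4420∠-0.5° Ω.
Step 4 — Power factor: PF = cos(φ) = Re(Z)/|Z| = 4420/4420 = 1.
Step 5 — Type: Im(Z) = -39.99 ⇒ leading (phase φ = -0.5°).

PF = 1 (leading, φ = -0.5°)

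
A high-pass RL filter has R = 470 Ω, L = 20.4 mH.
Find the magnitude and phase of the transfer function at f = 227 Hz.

Step 1 — Angular frequency: ω = 2π·227 = 1426 rad/s.
Step 2 — Transfer function: H(jω) = jωL/(R + jωL).
Step 3 — Numerator jωL = j·29.1; denominator R + jωL = 470 + j29.1.
Step 4 — H = 0.003818 + j0.06167.
Step 5 — Magnitude: |H| = 0.06179 (-24.2 dB); phase: φ = 86.5°.

|H| = 0.06179 (-24.2 dB), φ = 86.5°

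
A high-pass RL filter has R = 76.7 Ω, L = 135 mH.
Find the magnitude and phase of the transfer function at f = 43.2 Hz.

Step 1 — Angular frequency: ω = 2π·43.2 = 271.4 rad/s.
Step 2 — Transfer function: H(jω) = jωL/(R + jωL).
Step 3 — Numerator jωL = j·36.64; denominator R + jωL = 76.7 + j36.64.
Step 4 — H = 0.1858 + j0.389.
Step 5 — Magnitude: |H| = 0.4311 (-7.3 dB); phase: φ = 64.5°.

|H| = 0.4311 (-7.3 dB), φ = 64.5°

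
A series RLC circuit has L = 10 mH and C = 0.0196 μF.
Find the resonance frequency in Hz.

Step 1 — Resonance condition Im(Z)=0 gives ω₀ = 1/√(LC).
Step 2 — ω₀ = 1/√(0.01·1.96e-08) = 7.143e+04 rad/s.
Step 3 — f₀ = ω₀/(2π) = 1.137e+04 Hz.

f₀ = 1.137e+04 Hz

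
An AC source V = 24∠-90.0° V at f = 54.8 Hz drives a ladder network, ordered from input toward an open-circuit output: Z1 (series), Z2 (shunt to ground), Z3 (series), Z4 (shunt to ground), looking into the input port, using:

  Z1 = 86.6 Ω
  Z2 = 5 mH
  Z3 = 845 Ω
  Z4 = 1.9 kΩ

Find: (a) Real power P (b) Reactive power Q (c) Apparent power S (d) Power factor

Step 1 — Angular frequency: ω = 2π·f = 2π·54.8 = 344.3 rad/s.
Step 2 — Component impedances:
  Z1: Z = R = 86.6 Ω
  Z2: Z = jωL = j·344.3·0.005 = 0 + j1.722 Ω
  Z3: Z = R = 845 Ω
  Z4: Z = R = 1900 Ω
Step 3 — Ladder network (open output): work backward from the far end, alternating series and parallel combinations. Z_in = 86.6 + j1.722 Ω = 86.62∠1.1° Ω.
Step 4 — Source phasor: V = 24∠-90.0° V = 0 - j24 V.
Step 5 — Current: I = V / Z = -0.005507 - j0.277 A = 0.2771∠-91.1° A.
Step 6 — Complex power: S = V·I* = 6.649 + j0.1322 VA.
Step 7 — Real power: P = Re(S) = 6.649 W.
Step 8 — Reactive power: Q = Im(S) = 0.1322 VAR.
Step 9 — Apparent power: |S| = 6.65 VA.
Step 10 — Power factor: PF = P/|S| = 0.9998 (lagging).

(a) P = 6.649 W  (b) Q = 0.1322 VAR  (c) S = 6.65 VA  (d) PF = 0.9998 (lagging)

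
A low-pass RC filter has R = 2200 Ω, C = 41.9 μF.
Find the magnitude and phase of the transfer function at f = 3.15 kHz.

Step 1 — Angular frequency: ω = 2π·3150 = 1.979e+04 rad/s.
Step 2 — Transfer function: H(jω) = 1/(1 + jωRC).
Step 3 — Denominator: 1 + jωRC = 1 + j·1.979e+04·2200·4.19e-05 = 1 + j1824.
Step 4 — H = 3.004e-07 - j0.0005481.
Step 5 — Magnitude: |H| = 0.0005481 (-65.2 dB); phase: φ = -90.0°.

|H| = 0.0005481 (-65.2 dB), φ = -90.0°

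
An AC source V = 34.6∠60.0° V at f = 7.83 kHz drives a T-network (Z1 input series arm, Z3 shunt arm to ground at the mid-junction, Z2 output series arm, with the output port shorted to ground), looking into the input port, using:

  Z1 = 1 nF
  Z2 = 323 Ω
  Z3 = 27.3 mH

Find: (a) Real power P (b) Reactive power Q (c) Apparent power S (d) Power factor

Step 1 — Angular frequency: ω = 2π·f = 2π·7830 = 4.92e+04 rad/s.
Step 2 — Component impedances:
  Z1: Z = 1/(jωC) = -j/(ω·C) = 0 - j2.033e+04 Ω
  Z2: Z = R = 323 Ω
  Z3: Z = jωL = j·4.92e+04·0.0273 = 0 + j1343 Ω
Step 3 — With the output port shorted to ground, the output series arm Z2 runs from the junction to ground; the shunt arm Z3 also runs from the junction to ground. They appear in parallel: Z3 || Z2 = 305.3 + j73.43 Ω.
Step 4 — Series with input arm Z1: Z_in = Z1 + (Z3 || Z2) = 305.3 - j2.025e+04 Ω = 2.026e+04∠-89.1° Ω.
Step 5 — Source phasor: V = 34.6∠60.0° V = 17.3 + j29.96 V.
Step 6 — Current: I = V / Z = -0.001466 + j0.0008763 A = 0.001708∠149.1° A.
Step 7 — Complex power: S = V·I* = 0.000891 - j0.0591 VA.
Step 8 — Real power: P = Re(S) = 0.000891 W.
Step 9 — Reactive power: Q = Im(S) = -0.0591 VAR.
Step 10 — Apparent power: |S| = 0.0591 VA.
Step 11 — Power factor: PF = P/|S| = 0.01507 (leading).

(a) P = 0.000891 W  (b) Q = -0.0591 VAR  (c) S = 0.0591 VA  (d) PF = 0.01507 (leading)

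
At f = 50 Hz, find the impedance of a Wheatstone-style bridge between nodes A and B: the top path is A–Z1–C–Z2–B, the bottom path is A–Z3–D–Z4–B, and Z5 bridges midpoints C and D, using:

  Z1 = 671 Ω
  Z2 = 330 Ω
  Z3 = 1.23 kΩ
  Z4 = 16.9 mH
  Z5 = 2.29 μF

Step 1 — Angular frequency: ω = 2π·f = 2π·50 = 314.2 rad/s.
Step 2 — Component impedances:
  Z1: Z = R = 671 Ω
  Z2: Z = R = 330 Ω
  Z3: Z = R = 1230 Ω
  Z4: Z = jωL = j·314.2·0.0169 = 0 + j5.309 Ω
  Z5: Z = 1/(jωC) = -j/(ω·C) = 0 - j1390 Ω
Step 3 — Bridge requires nodal analysis (the Z5 bridge couples midpoints C and D, so the two paths cannot be reduced to a simple series/parallel combination). Setting node B to ground and injecting 1 A at node A, the 3-node admittance system at A, C, D solves to V_A = Z_AB = 546.7 - j21.76 Ω = 547.1∠-2.3° Ω.

Z = 546.7 - j21.76 Ω = 547.1∠-2.3° Ω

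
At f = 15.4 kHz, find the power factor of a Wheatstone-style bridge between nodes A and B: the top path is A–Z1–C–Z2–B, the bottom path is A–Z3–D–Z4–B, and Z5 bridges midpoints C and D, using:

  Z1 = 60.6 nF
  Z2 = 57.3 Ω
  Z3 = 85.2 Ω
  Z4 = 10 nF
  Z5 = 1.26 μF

Step 1 — Angular frequency: ω = 2π·f = 2π·1.54e+04 = 9.676e+04 rad/s.
Step 2 — Component impedances:
  Z1: Z = 1/(jωC) = -j/(ω·C) = 0 - j170.5 Ω
  Z2: Z = R = 57.3 Ω
  Z3: Z = R = 85.2 Ω
  Z4: Z = 1/(jωC) = -j/(ω·C) = 0 - j1033 Ω
  Z5: Z = 1/(jωC) = -j/(ω·C) = 0 - j8.202 Ω
Step 3 — Bridge requires nodal analysis (the Z5 bridge couples midpoints C and D, so the two paths cannot be reduced to a simple series/parallel combination). Setting node B to ground and injecting 1 A at node A, the 3-node admittance system at A, C, D solves to V_A = Z_AB = 119.7 - j40.69 Ω = 126.4∠-18.8° Ω.
Step 4 — Power factor: PF = cos(φ) = Re(Z)/|Z| = 119.68/126.41 = 0.9468.
Step 5 — Type: Im(Z) = -40.69 ⇒ leading (phase φ = -18.8°).

PF = 0.9468 (leading, φ = -18.8°)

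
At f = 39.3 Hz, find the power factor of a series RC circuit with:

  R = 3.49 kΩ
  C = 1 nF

Step 1 — Angular frequency: ω = 2π·f = 2π·39.3 = 246.9 rad/s.
Step 2 — Component impedances:
  R: Z = R = 3490 Ω
  C: Z = 1/(jωC) = -j/(ω·C) = 0 - j4.05e+06 Ω
Step 3 — Series combination: Z_total = R + C = 3490 - j4.05e+06 Ω = 4.05e+06∠-90.0° Ω.
Step 4 — Power factor: PF = cos(φ) = Re(Z)/|Z| = 3490/4.0497e+06 = 0.0008618.
Step 5 — Type: Im(Z) = -4.05e+06 ⇒ leading (phase φ = -90.0°).

PF = 0.0008618 (leading, φ = -90.0°)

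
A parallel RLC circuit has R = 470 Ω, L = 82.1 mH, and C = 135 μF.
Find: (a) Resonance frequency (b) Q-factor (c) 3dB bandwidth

Step 1 — Resonance: ω₀ = 1/√(LC) = 1/√(0.0821·0.000135) = 300.4 rad/s.
Step 2 — f₀ = ω₀/(2π) = 47.81 Hz.
Step 3 — Parallel Q: Q = R/(ω₀L) = 470/(300.4·0.0821) = 19.06.
Step 4 — Bandwidth: Δω = ω₀/Q = 15.76 rad/s; BW = Δω/(2π) = 2.508 Hz.

(a) f₀ = 47.81 Hz  (b) Q = 19.06  (c) BW = 2.508 Hz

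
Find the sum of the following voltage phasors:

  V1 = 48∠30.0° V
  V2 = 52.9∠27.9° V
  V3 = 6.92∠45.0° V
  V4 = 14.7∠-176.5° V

Step 1 — Convert each phasor to rectangular form:
  V1 = 48·(cos(30.0°) + j·sin(30.0°)) = 41.57 + j24 V
  V2 = 52.9·(cos(27.9°) + j·sin(27.9°)) = 46.75 + j24.75 V
  V3 = 6.92·(cos(45.0°) + j·sin(45.0°)) = 4.893 + j4.893 V
  V4 = 14.7·(cos(-176.5°) + j·sin(-176.5°)) = -14.67 - j0.8974 V
Step 2 — Sum components: V_total = 78.54 + j52.75 V.
Step 3 — Convert to polar: |V_total| = 94.61 V, ∠V_total = 33.9°.

V_total = 94.61∠33.9° V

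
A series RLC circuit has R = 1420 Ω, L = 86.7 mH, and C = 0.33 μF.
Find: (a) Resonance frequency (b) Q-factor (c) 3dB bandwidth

Step 1 — Resonance: ω₀ = 1/√(LC) = 1/√(0.0867·3.3e-07) = 5912 rad/s.
Step 2 — f₀ = ω₀/(2π) = 940.9 Hz.
Step 3 — Series Q: Q = ω₀L/R = 5912·0.0867/1420 = 0.361.
Step 4 — Bandwidth: Δω = ω₀/Q = 1.638e+04 rad/s; BW = Δω/(2π) = 2607 Hz.

(a) f₀ = 940.9 Hz  (b) Q = 0.361  (c) BW = 2607 Hz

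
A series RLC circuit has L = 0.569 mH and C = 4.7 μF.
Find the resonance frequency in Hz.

Step 1 — Resonance condition Im(Z)=0 gives ω₀ = 1/√(LC).
Step 2 — ω₀ = 1/√(0.000569·4.7e-06) = 1.934e+04 rad/s.
Step 3 — f₀ = ω₀/(2π) = 3078 Hz.

f₀ = 3078 Hz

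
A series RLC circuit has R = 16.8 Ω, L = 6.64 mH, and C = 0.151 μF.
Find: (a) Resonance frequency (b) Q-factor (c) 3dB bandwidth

Step 1 — Resonance condition Im(Z)=0 gives ω₀ = 1/√(LC).
Step 2 — ω₀ = 1/√(0.00664·1.51e-07) = 3.158e+04 rad/s.
Step 3 — f₀ = ω₀/(2π) = 5026 Hz.
Step 4 — Series Q: Q = ω₀L/R = 3.158e+04·0.00664/16.8 = 12.48.
Step 5 — 3dB bandwidth: Δω = ω₀/Q = 2530 rad/s; BW = Δω/(2π) = 402.7 Hz.

(a) f₀ = 5026 Hz  (b) Q = 12.48  (c) BW = 402.7 Hz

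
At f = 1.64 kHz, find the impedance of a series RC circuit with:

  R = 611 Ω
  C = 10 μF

Step 1 — Angular frequency: ω = 2π·f = 2π·1640 = 1.03e+04 rad/s.
Step 2 — Component impedances:
  R: Z = R = 611 Ω
  C: Z = 1/(jωC) = -j/(ω·C) = 0 - j9.705 Ω
Step 3 — Series combination: Z_total = R + C = 611 - j9.705 Ω = 611.1∠-0.9° Ω.

Z = 611 - j9.705 Ω = 611.1∠-0.9° Ω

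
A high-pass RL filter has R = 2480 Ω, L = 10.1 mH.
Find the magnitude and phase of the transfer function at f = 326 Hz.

Step 1 — Angular frequency: ω = 2π·326 = 2048 rad/s.
Step 2 — Transfer function: H(jω) = jωL/(R + jωL).
Step 3 — Numerator jωL = j·20.69; denominator R + jωL = 2480 + j20.69.
Step 4 — H = 6.958e-05 + j0.008341.
Step 5 — Magnitude: |H| = 0.008342 (-41.6 dB); phase: φ = 89.5°.

|H| = 0.008342 (-41.6 dB), φ = 89.5°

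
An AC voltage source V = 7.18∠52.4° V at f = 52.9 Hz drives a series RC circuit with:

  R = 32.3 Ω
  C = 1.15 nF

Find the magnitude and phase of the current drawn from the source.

Step 1 — Angular frequency: ω = 2π·f = 2π·52.9 = 332.4 rad/s.
Step 2 — Component impedances:
  R: Z = R = 32.3 Ω
  C: Z = 1/(jωC) = -j/(ω·C) = 0 - j2.616e+06 Ω
Step 3 — Series combination: Z_total = R + C = 32.3 - j2.616e+06 Ω = 2.616e+06∠-90.0° Ω.
Step 4 — Source phasor: V = 7.18∠52.4° V = 4.381 + j5.689 V.
Step 5 — Ohm's law: I = V / Z_total = (4.381 + j5.689) / (32.3 - j2.616e+06) = -2.174e-06 + j1.675e-06 A.
Step 6 — Convert to polar: |I| = 2.744e-06 A, ∠I = 142.4°.

I = 2.744e-06∠142.4° A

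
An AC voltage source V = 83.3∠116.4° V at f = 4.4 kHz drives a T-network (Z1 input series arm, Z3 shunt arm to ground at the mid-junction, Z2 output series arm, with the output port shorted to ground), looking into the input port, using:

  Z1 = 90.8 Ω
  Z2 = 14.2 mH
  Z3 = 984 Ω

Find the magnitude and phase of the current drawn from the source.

Step 1 — Angular frequency: ω = 2π·f = 2π·4400 = 2.765e+04 rad/s.
Step 2 — Component impedances:
  Z1: Z = R = 90.8 Ω
  Z2: Z = jωL = j·2.765e+04·0.0142 = 0 + j392.6 Ω
  Z3: Z = R = 984 Ω
Step 3 — With the output port shorted to ground, the output series arm Z2 runs from the junction to ground; the shunt arm Z3 also runs from the junction to ground. They appear in parallel: Z3 || Z2 = 135.1 + j338.7 Ω.
Step 4 — Series with input arm Z1: Z_in = Z1 + (Z3 || Z2) = 225.9 + j338.7 Ω = 407.1∠56.3° Ω.
Step 5 — Source phasor: V = 83.3∠116.4° V = -37.04 + j74.61 V.
Step 6 — Ohm's law: I = V / Z_total = (-37.04 + j74.61) / (225.9 + j338.7) = 0.102 + j0.1774 A.
Step 7 — Convert to polar: |I| = 0.2046 A, ∠I = 60.1°.

I = 0.2046∠60.1° A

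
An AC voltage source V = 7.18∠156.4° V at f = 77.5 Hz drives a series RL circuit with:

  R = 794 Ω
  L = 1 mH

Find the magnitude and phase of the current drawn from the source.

Step 1 — Angular frequency: ω = 2π·f = 2π·77.5 = 486.9 rad/s.
Step 2 — Component impedances:
  R: Z = R = 794 Ω
  L: Z = jωL = j·486.9·0.001 = 0 + j0.4869 Ω
Step 3 — Series combination: Z_total = R + L = 794 + j0.4869 Ω = 794∠0.0° Ω.
Step 4 — Source phasor: V = 7.18∠156.4° V = -6.579 + j2.875 V.
Step 5 — Ohm's law: I = V / Z_total = (-6.579 + j2.875) / (794 + j0.4869) = -0.008284 + j0.003625 A.
Step 6 — Convert to polar: |I| = 0.009043 A, ∠I = 156.4°.

I = 0.009043∠156.4° A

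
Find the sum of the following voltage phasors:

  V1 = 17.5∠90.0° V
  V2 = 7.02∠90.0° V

Step 1 — Convert each phasor to rectangular form:
  V1 = 17.5·(cos(90.0°) + j·sin(90.0°)) = 0 + j17.5 V
  V2 = 7.02·(cos(90.0°) + j·sin(90.0°)) = 0 + j7.02 V
Step 2 — Sum components: V_total = 0 + j24.52 V.
Step 3 — Convert to polar: |V_total| = 24.52 V, ∠V_total = 90.0°.

V_total = 24.52∠90.0° V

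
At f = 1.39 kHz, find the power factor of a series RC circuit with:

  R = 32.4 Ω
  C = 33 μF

Step 1 — Angular frequency: ω = 2π·f = 2π·1390 = 8734 rad/s.
Step 2 — Component impedances:
  R: Z = R = 32.4 Ω
  C: Z = 1/(jωC) = -j/(ω·C) = 0 - j3.47 Ω
Step 3 — Series combination: Z_total = R + C = 32.4 - j3.47 Ω = 32.59∠-6.1° Ω.
Step 4 — Power factor: PF = cos(φ) = Re(Z)/|Z| = 32.4/32.585 = 0.9943.
Step 5 — Type: Im(Z) = -3.47 ⇒ leading (phase φ = -6.1°).

PF = 0.9943 (leading, φ = -6.1°)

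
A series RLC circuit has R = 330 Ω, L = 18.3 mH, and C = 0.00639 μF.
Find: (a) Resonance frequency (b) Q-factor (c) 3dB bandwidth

Step 1 — Resonance condition Im(Z)=0 gives ω₀ = 1/√(LC).
Step 2 — ω₀ = 1/√(0.0183·6.39e-09) = 9.247e+04 rad/s.
Step 3 — f₀ = ω₀/(2π) = 1.472e+04 Hz.
Step 4 — Series Q: Q = ω₀L/R = 9.247e+04·0.0183/330 = 5.128.
Step 5 — 3dB bandwidth: Δω = ω₀/Q = 1.803e+04 rad/s; BW = Δω/(2π) = 2870 Hz.

(a) f₀ = 1.472e+04 Hz  (b) Q = 5.128  (c) BW = 2870 Hz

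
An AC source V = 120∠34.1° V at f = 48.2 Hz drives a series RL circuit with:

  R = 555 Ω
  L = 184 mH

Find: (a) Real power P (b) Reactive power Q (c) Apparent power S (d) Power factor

Step 1 — Angular frequency: ω = 2π·f = 2π·48.2 = 302.8 rad/s.
Step 2 — Component impedances:
  R: Z = R = 555 Ω
  L: Z = jωL = j·302.8·0.184 = 0 + j55.72 Ω
Step 3 — Series combination: Z_total = R + L = 555 + j55.72 Ω = 557.8∠5.7° Ω.
Step 4 — Source phasor: V = 120∠34.1° V = 99.37 + j67.28 V.
Step 5 — Current: I = V / Z = 0.1893 + j0.1022 A = 0.2151∠28.4° A.
Step 6 — Complex power: S = V·I* = 25.69 + j2.579 VA.
Step 7 — Real power: P = Re(S) = 25.69 W.
Step 8 — Reactive power: Q = Im(S) = 2.579 VAR.
Step 9 — Apparent power: |S| = 25.82 VA.
Step 10 — Power factor: PF = P/|S| = 0.995 (lagging).

(a) P = 25.69 W  (b) Q = 2.579 VAR  (c) S = 25.82 VA  (d) PF = 0.995 (lagging)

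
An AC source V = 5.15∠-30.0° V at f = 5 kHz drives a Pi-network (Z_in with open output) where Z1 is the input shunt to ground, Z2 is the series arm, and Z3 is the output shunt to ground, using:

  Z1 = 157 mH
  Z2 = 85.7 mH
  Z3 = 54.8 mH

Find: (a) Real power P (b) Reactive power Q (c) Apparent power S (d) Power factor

Step 1 — Angular frequency: ω = 2π·f = 2π·5000 = 3.142e+04 rad/s.
Step 2 — Component impedances:
  Z1: Z = jωL = j·3.142e+04·0.157 = 0 + j4932 Ω
  Z2: Z = jωL = j·3.142e+04·0.0857 = 0 + j2692 Ω
  Z3: Z = jωL = j·3.142e+04·0.0548 = 0 + j1722 Ω
Step 3 — With open output, the series arm Z2 and the output shunt Z3 appear in series to ground: Z2 + Z3 = 0 + j4414 Ω.
Step 4 — Parallel with input shunt Z1: Z_in = Z1 || (Z2 + Z3) = 0 + j2329 Ω = 2329∠90.0° Ω.
Step 5 — Source phasor: V = 5.15∠-30.0° V = 4.46 - j2.575 V.
Step 6 — Current: I = V / Z = -0.001105 - j0.001915 A = 0.002211∠-120.0° A.
Step 7 — Complex power: S = V·I* = 0 + j0.01139 VA.
Step 8 — Real power: P = Re(S) = 0 W.
Step 9 — Reactive power: Q = Im(S) = 0.01139 VAR.
Step 10 — Apparent power: |S| = 0.01139 VA.
Step 11 — Power factor: PF = P/|S| = 0 (lagging).

(a) P = 0 W  (b) Q = 0.01139 VAR  (c) S = 0.01139 VA  (d) PF = 0 (lagging)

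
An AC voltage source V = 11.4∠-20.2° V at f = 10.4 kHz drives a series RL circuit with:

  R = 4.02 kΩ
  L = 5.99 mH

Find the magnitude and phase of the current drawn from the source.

Step 1 — Angular frequency: ω = 2π·f = 2π·1.04e+04 = 6.535e+04 rad/s.
Step 2 — Component impedances:
  R: Z = R = 4020 Ω
  L: Z = jωL = j·6.535e+04·0.00599 = 0 + j391.4 Ω
Step 3 — Series combination: Z_total = R + L = 4020 + j391.4 Ω = 4039∠5.6° Ω.
Step 4 — Source phasor: V = 11.4∠-20.2° V = 10.7 - j3.936 V.
Step 5 — Ohm's law: I = V / Z_total = (10.7 - j3.936) / (4020 + j391.4) = 0.002542 - j0.001227 A.
Step 6 — Convert to polar: |I| = 0.002822 A, ∠I = -25.8°.

I = 0.002822∠-25.8° A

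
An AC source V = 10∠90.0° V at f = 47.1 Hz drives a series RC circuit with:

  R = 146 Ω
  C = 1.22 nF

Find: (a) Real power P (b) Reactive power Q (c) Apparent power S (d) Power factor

Step 1 — Angular frequency: ω = 2π·f = 2π·47.1 = 295.9 rad/s.
Step 2 — Component impedances:
  R: Z = R = 146 Ω
  C: Z = 1/(jωC) = -j/(ω·C) = 0 - j2.77e+06 Ω
Step 3 — Series combination: Z_total = R + C = 146 - j2.77e+06 Ω = 2.77e+06∠-90.0° Ω.
Step 4 — Source phasor: V = 10∠90.0° V = 0 + j10 V.
Step 5 — Current: I = V / Z = -3.61e-06 + j1.903e-10 A = 3.61e-06∠180.0° A.
Step 6 — Complex power: S = V·I* = 1.903e-09 - j3.61e-05 VA.
Step 7 — Real power: P = Re(S) = 1.903e-09 W.
Step 8 — Reactive power: Q = Im(S) = -3.61e-05 VAR.
Step 9 — Apparent power: |S| = 3.61e-05 VA.
Step 10 — Power factor: PF = P/|S| = 5.271e-05 (leading).

(a) P = 1.903e-09 W  (b) Q = -3.61e-05 VAR  (c) S = 3.61e-05 VA  (d) PF = 5.271e-05 (leading)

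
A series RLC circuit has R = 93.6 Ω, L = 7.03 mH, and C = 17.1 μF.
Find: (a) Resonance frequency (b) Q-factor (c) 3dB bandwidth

Step 1 — Resonance: ω₀ = 1/√(LC) = 1/√(0.00703·1.71e-05) = 2884 rad/s.
Step 2 — f₀ = ω₀/(2π) = 459 Hz.
Step 3 — Series Q: Q = ω₀L/R = 2884·0.00703/93.6 = 0.2166.
Step 4 — Bandwidth: Δω = ω₀/Q = 1.331e+04 rad/s; BW = Δω/(2π) = 2119 Hz.

(a) f₀ = 459 Hz  (b) Q = 0.2166  (c) BW = 2119 Hz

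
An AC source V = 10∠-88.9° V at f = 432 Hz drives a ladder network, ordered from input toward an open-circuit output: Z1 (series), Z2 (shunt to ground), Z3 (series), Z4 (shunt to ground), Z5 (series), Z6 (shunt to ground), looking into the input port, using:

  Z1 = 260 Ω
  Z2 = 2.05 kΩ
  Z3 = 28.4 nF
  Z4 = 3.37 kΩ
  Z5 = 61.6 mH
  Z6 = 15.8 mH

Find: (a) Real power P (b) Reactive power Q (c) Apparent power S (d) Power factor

Step 1 — Angular frequency: ω = 2π·f = 2π·432 = 2714 rad/s.
Step 2 — Component impedances:
  Z1: Z = R = 260 Ω
  Z2: Z = R = 2050 Ω
  Z3: Z = 1/(jωC) = -j/(ω·C) = 0 - j1.297e+04 Ω
  Z4: Z = R = 3370 Ω
  Z5: Z = jωL = j·2714·0.0616 = 0 + j167.2 Ω
  Z6: Z = jωL = j·2714·0.0158 = 0 + j42.89 Ω
Step 3 — Ladder network (open output): work backward from the far end, alternating series and parallel combinations. Z_in = 2258 - j320.9 Ω = 2281∠-8.1° Ω.
Step 4 — Source phasor: V = 10∠-88.9° V = 0.192 - j9.998 V.
Step 5 — Current: I = V / Z = 0.0007001 - j0.004328 A = 0.004384∠-80.8° A.
Step 6 — Complex power: S = V·I* = 0.04341 - j0.006168 VA.
Step 7 — Real power: P = Re(S) = 0.04341 W.
Step 8 — Reactive power: Q = Im(S) = -0.006168 VAR.
Step 9 — Apparent power: |S| = 0.04384 VA.
Step 10 — Power factor: PF = P/|S| = 0.9901 (leading).

(a) P = 0.04341 W  (b) Q = -0.006168 VAR  (c) S = 0.04384 VA  (d) PF = 0.9901 (leading)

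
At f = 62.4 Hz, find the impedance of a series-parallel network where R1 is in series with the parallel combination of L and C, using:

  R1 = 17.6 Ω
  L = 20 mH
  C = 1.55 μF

Step 1 — Angular frequency: ω = 2π·f = 2π·62.4 = 392.1 rad/s.
Step 2 — Component impedances:
  R1: Z = R = 17.6 Ω
  L: Z = jωL = j·392.1·0.02 = 0 + j7.841 Ω
  C: Z = 1/(jωC) = -j/(ω·C) = 0 - j1646 Ω
Step 3 — Parallel branch: L || C = 1/(1/L + 1/C) = 0 + j7.879 Ω.
Step 4 — Series with R1: Z_total = R1 + (L || C) = 17.6 + j7.879 Ω = 19.28∠24.1° Ω.

Z = 17.6 + j7.879 Ω = 19.28∠24.1° Ω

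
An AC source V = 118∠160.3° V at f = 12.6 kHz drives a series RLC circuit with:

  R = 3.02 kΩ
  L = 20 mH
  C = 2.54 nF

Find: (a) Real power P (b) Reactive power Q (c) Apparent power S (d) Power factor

Step 1 — Angular frequency: ω = 2π·f = 2π·1.26e+04 = 7.917e+04 rad/s.
Step 2 — Component impedances:
  R: Z = R = 3020 Ω
  L: Z = jωL = j·7.917e+04·0.02 = 0 + j1583 Ω
  C: Z = 1/(jωC) = -j/(ω·C) = 0 - j4973 Ω
Step 3 — Series combination: Z_total = R + L + C = 3020 - j3390 Ω = 4540∠-48.3° Ω.
Step 4 — Source phasor: V = 118∠160.3° V = -111.1 + j39.78 V.
Step 5 — Current: I = V / Z = -0.02282 - j0.01244 A = 0.02599∠-151.4° A.
Step 6 — Complex power: S = V·I* = 2.04 - j2.29 VA.
Step 7 — Real power: P = Re(S) = 2.04 W.
Step 8 — Reactive power: Q = Im(S) = -2.29 VAR.
Step 9 — Apparent power: |S| = 3.067 VA.
Step 10 — Power factor: PF = P/|S| = 0.6652 (leading).

(a) P = 2.04 W  (b) Q = -2.29 VAR  (c) S = 3.067 VA  (d) PF = 0.6652 (leading)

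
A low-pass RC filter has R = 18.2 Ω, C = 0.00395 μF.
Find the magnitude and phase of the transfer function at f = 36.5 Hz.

Step 1 — Angular frequency: ω = 2π·36.5 = 229.3 rad/s.
Step 2 — Transfer function: H(jω) = 1/(1 + jωRC).
Step 3 — Denominator: 1 + jωRC = 1 + j·229.3·18.2·3.95e-09 = 1 + j1.649e-05.
Step 4 — H = 1 - j1.649e-05.
Step 5 — Magnitude: |H| = 1 (-0.0 dB); phase: φ = -0.0°.

|H| = 1 (-0.0 dB), φ = -0.0°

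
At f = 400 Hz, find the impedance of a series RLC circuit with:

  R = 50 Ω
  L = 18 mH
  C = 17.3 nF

Step 1 — Angular frequency: ω = 2π·f = 2π·400 = 2513 rad/s.
Step 2 — Component impedances:
  R: Z = R = 50 Ω
  L: Z = jωL = j·2513·0.018 = 0 + j45.24 Ω
  C: Z = 1/(jωC) = -j/(ω·C) = 0 - j2.3e+04 Ω
Step 3 — Series combination: Z_total = R + L + C = 50 - j2.295e+04 Ω = 2.295e+04∠-89.9° Ω.

Z = 50 - j2.295e+04 Ω = 2.295e+04∠-89.9° Ω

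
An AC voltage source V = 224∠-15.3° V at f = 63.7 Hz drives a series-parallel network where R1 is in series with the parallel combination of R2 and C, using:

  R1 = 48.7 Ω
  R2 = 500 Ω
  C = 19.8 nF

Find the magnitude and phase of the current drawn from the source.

Step 1 — Angular frequency: ω = 2π·f = 2π·63.7 = 400.2 rad/s.
Step 2 — Component impedances:
  R1: Z = R = 48.7 Ω
  R2: Z = R = 500 Ω
  C: Z = 1/(jωC) = -j/(ω·C) = 0 - j1.262e+05 Ω
Step 3 — Parallel branch: R2 || C = 1/(1/R2 + 1/C) = 500 - j1.981 Ω.
Step 4 — Series with R1: Z_total = R1 + (R2 || C) = 548.7 - j1.981 Ω = 548.7∠-0.2° Ω.
Step 5 — Source phasor: V = 224∠-15.3° V = 216.1 - j59.11 V.
Step 6 — Ohm's law: I = V / Z_total = (216.1 - j59.11) / (548.7 - j1.981) = 0.3942 - j0.1063 A.
Step 7 — Convert to polar: |I| = 0.4082 A, ∠I = -15.1°.

I = 0.4082∠-15.1° A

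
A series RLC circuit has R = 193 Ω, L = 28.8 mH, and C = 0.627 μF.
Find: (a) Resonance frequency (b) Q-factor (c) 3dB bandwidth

Step 1 — Resonance condition Im(Z)=0 gives ω₀ = 1/√(LC).
Step 2 — ω₀ = 1/√(0.0288·6.27e-07) = 7442 rad/s.
Step 3 — f₀ = ω₀/(2π) = 1184 Hz.
Step 4 — Series Q: Q = ω₀L/R = 7442·0.0288/193 = 1.11.
Step 5 — 3dB bandwidth: Δω = ω₀/Q = 6701 rad/s; BW = Δω/(2π) = 1067 Hz.

(a) f₀ = 1184 Hz  (b) Q = 1.11  (c) BW = 1067 Hz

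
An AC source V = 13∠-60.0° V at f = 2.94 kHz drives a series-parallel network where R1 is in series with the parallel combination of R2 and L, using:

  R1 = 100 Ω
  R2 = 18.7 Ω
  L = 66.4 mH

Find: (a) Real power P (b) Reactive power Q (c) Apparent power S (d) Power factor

Step 1 — Angular frequency: ω = 2π·f = 2π·2940 = 1.847e+04 rad/s.
Step 2 — Component impedances:
  R1: Z = R = 100 Ω
  R2: Z = R = 18.7 Ω
  L: Z = jωL = j·1.847e+04·0.0664 = 0 + j1227 Ω
Step 3 — Parallel branch: R2 || L = 1/(1/R2 + 1/L) = 18.7 + j0.285 Ω.
Step 4 — Series with R1: Z_total = R1 + (R2 || L) = 118.7 + j0.285 Ω = 118.7∠0.1° Ω.
Step 5 — Source phasor: V = 13∠-60.0° V = 6.5 - j11.26 V.
Step 6 — Current: I = V / Z = 0.05453 - j0.09498 A = 0.1095∠-60.1° A.
Step 7 — Complex power: S = V·I* = 1.424 + j0.003419 VA.
Step 8 — Real power: P = Re(S) = 1.424 W.
Step 9 — Reactive power: Q = Im(S) = 0.003419 VAR.
Step 10 — Apparent power: |S| = 1.424 VA.
Step 11 — Power factor: PF = P/|S| = 1 (lagging).

(a) P = 1.424 W  (b) Q = 0.003419 VAR  (c) S = 1.424 VA  (d) PF = 1 (lagging)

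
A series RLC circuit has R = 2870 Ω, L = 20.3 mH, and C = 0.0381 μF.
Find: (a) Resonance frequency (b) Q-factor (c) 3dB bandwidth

Step 1 — Resonance condition Im(Z)=0 gives ω₀ = 1/√(LC).
Step 2 — ω₀ = 1/√(0.0203·3.81e-08) = 3.596e+04 rad/s.
Step 3 — f₀ = ω₀/(2π) = 5723 Hz.
Step 4 — Series Q: Q = ω₀L/R = 3.596e+04·0.0203/2870 = 0.2543.
Step 5 — 3dB bandwidth: Δω = ω₀/Q = 1.414e+05 rad/s; BW = Δω/(2π) = 2.25e+04 Hz.

(a) f₀ = 5723 Hz  (b) Q = 0.2543  (c) BW = 2.25e+04 Hz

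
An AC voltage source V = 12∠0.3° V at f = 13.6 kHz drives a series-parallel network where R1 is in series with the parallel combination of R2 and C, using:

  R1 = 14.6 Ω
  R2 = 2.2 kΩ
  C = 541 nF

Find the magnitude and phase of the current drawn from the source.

Step 1 — Angular frequency: ω = 2π·f = 2π·1.36e+04 = 8.545e+04 rad/s.
Step 2 — Component impedances:
  R1: Z = R = 14.6 Ω
  R2: Z = R = 2200 Ω
  C: Z = 1/(jωC) = -j/(ω·C) = 0 - j21.63 Ω
Step 3 — Parallel branch: R2 || C = 1/(1/R2 + 1/C) = 0.2127 - j21.63 Ω.
Step 4 — Series with R1: Z_total = R1 + (R2 || C) = 14.81 - j21.63 Ω = 26.22∠-55.6° Ω.
Step 5 — Source phasor: V = 12∠0.3° V = 12 + j0.06283 V.
Step 6 — Ohm's law: I = V / Z_total = (12 + j0.06283) / (14.81 - j21.63) = 0.2567 + j0.379 A.
Step 7 — Convert to polar: |I| = 0.4577 A, ∠I = 55.9°.

I = 0.4577∠55.9° A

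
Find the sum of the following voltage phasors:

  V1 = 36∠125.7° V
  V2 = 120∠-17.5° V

Step 1 — Convert each phasor to rectangular form:
  V1 = 36·(cos(125.7°) + j·sin(125.7°)) = -21.01 + j29.24 V
  V2 = 120·(cos(-17.5°) + j·sin(-17.5°)) = 114.4 - j36.08 V
Step 2 — Sum components: V_total = 93.44 - j6.85 V.
Step 3 — Convert to polar: |V_total| = 93.69 V, ∠V_total = -4.2°.

V_total = 93.69∠-4.2° V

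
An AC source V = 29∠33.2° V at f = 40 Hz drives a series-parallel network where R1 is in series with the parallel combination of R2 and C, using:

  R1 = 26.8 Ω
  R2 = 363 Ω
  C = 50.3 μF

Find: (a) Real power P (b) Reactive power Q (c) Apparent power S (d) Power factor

Step 1 — Angular frequency: ω = 2π·f = 2π·40 = 251.3 rad/s.
Step 2 — Component impedances:
  R1: Z = R = 26.8 Ω
  R2: Z = R = 363 Ω
  C: Z = 1/(jωC) = -j/(ω·C) = 0 - j79.1 Ω
Step 3 — Parallel branch: R2 || C = 1/(1/R2 + 1/C) = 16.46 - j75.52 Ω.
Step 4 — Series with R1: Z_total = R1 + (R2 || C) = 43.26 - j75.52 Ω = 87.03∠-60.2° Ω.
Step 5 — Source phasor: V = 29∠33.2° V = 24.27 + j15.88 V.
Step 6 — Current: I = V / Z = -0.01974 + j0.3326 A = 0.3332∠93.4° A.
Step 7 — Complex power: S = V·I* = 4.803 - j8.385 VA.
Step 8 — Real power: P = Re(S) = 4.803 W.
Step 9 — Reactive power: Q = Im(S) = -8.385 VAR.
Step 10 — Apparent power: |S| = 9.664 VA.
Step 11 — Power factor: PF = P/|S| = 0.497 (leading).

(a) P = 4.803 W  (b) Q = -8.385 VAR  (c) S = 9.664 VA  (d) PF = 0.497 (leading)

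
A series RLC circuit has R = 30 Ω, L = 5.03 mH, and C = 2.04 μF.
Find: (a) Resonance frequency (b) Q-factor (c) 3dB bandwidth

Step 1 — Resonance: ω₀ = 1/√(LC) = 1/√(0.00503·2.04e-06) = 9872 rad/s.
Step 2 — f₀ = ω₀/(2π) = 1571 Hz.
Step 3 — Series Q: Q = ω₀L/R = 9872·0.00503/30 = 1.655.
Step 4 — Bandwidth: Δω = ω₀/Q = 5964 rad/s; BW = Δω/(2π) = 949.2 Hz.

(a) f₀ = 1571 Hz  (b) Q = 1.655  (c) BW = 949.2 Hz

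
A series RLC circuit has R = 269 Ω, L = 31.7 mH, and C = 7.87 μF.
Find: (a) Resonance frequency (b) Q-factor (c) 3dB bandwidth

Step 1 — Resonance condition Im(Z)=0 gives ω₀ = 1/√(LC).
Step 2 — ω₀ = 1/√(0.0317·7.87e-06) = 2002 rad/s.
Step 3 — f₀ = ω₀/(2π) = 318.6 Hz.
Step 4 — Series Q: Q = ω₀L/R = 2002·0.0317/269 = 0.2359.
Step 5 — 3dB bandwidth: Δω = ω₀/Q = 8486 rad/s; BW = Δω/(2π) = 1351 Hz.

(a) f₀ = 318.6 Hz  (b) Q = 0.2359  (c) BW = 1351 Hz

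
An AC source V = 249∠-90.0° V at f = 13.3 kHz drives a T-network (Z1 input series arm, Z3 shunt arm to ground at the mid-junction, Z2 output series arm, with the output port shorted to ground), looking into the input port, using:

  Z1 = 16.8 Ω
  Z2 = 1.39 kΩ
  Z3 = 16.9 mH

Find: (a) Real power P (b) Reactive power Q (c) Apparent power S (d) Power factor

Step 1 — Angular frequency: ω = 2π·f = 2π·1.33e+04 = 8.357e+04 rad/s.
Step 2 — Component impedances:
  Z1: Z = R = 16.8 Ω
  Z2: Z = R = 1390 Ω
  Z3: Z = jωL = j·8.357e+04·0.0169 = 0 + j1412 Ω
Step 3 — With the output port shorted to ground, the output series arm Z2 runs from the junction to ground; the shunt arm Z3 also runs from the junction to ground. They appear in parallel: Z3 || Z2 = 706 + j694.9 Ω.
Step 4 — Series with input arm Z1: Z_in = Z1 + (Z3 || Z2) = 722.8 + j694.9 Ω = 1003∠43.9° Ω.
Step 5 — Source phasor: V = 249∠-90.0° V = 0 - j249 V.
Step 6 — Current: I = V / Z = -0.1721 - j0.179 A = 0.2483∠-133.9° A.
Step 7 — Complex power: S = V·I* = 44.58 + j42.85 VA.
Step 8 — Real power: P = Re(S) = 44.58 W.
Step 9 — Reactive power: Q = Im(S) = 42.85 VAR.
Step 10 — Apparent power: |S| = 61.83 VA.
Step 11 — Power factor: PF = P/|S| = 0.7209 (lagging).

(a) P = 44.58 W  (b) Q = 42.85 VAR  (c) S = 61.83 VA  (d) PF = 0.7209 (lagging)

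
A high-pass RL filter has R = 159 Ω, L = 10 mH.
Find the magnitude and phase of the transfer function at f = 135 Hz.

Step 1 — Angular frequency: ω = 2π·135 = 848.2 rad/s.
Step 2 — Transfer function: H(jω) = jωL/(R + jωL).
Step 3 — Numerator jωL = j·8.482; denominator R + jωL = 159 + j8.482.
Step 4 — H = 0.002838 + j0.0532.
Step 5 — Magnitude: |H| = 0.05327 (-25.5 dB); phase: φ = 86.9°.

|H| = 0.05327 (-25.5 dB), φ = 86.9°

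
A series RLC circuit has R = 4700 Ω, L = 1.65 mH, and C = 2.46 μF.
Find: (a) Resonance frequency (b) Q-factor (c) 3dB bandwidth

Step 1 — Resonance: ω₀ = 1/√(LC) = 1/√(0.00165·2.46e-06) = 1.57e+04 rad/s.
Step 2 — f₀ = ω₀/(2π) = 2498 Hz.
Step 3 — Series Q: Q = ω₀L/R = 1.57e+04·0.00165/4700 = 0.00551.
Step 4 — Bandwidth: Δω = ω₀/Q = 2.848e+06 rad/s; BW = Δω/(2π) = 4.534e+05 Hz.

(a) f₀ = 2498 Hz  (b) Q = 0.00551  (c) BW = 4.534e+05 Hz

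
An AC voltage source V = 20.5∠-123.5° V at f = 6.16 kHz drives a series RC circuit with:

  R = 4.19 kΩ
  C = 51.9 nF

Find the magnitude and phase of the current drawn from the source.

Step 1 — Angular frequency: ω = 2π·f = 2π·6160 = 3.87e+04 rad/s.
Step 2 — Component impedances:
  R: Z = R = 4190 Ω
  C: Z = 1/(jωC) = -j/(ω·C) = 0 - j497.8 Ω
Step 3 — Series combination: Z_total = R + C = 4190 - j497.8 Ω = 4219∠-6.8° Ω.
Step 4 — Source phasor: V = 20.5∠-123.5° V = -11.31 - j17.09 V.
Step 5 — Ohm's law: I = V / Z_total = (-11.31 - j17.09) / (4190 - j497.8) = -0.002185 - j0.004339 A.
Step 6 — Convert to polar: |I| = 0.004858 A, ∠I = -116.7°.

I = 0.004858∠-116.7° A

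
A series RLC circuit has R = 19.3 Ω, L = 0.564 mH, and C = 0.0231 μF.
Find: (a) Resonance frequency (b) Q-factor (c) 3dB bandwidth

Step 1 — Resonance: ω₀ = 1/√(LC) = 1/√(0.000564·2.31e-08) = 2.77e+05 rad/s.
Step 2 — f₀ = ω₀/(2π) = 4.409e+04 Hz.
Step 3 — Series Q: Q = ω₀L/R = 2.77e+05·0.000564/19.3 = 8.096.
Step 4 — Bandwidth: Δω = ω₀/Q = 3.422e+04 rad/s; BW = Δω/(2π) = 5446 Hz.

(a) f₀ = 4.409e+04 Hz  (b) Q = 8.096  (c) BW = 5446 Hz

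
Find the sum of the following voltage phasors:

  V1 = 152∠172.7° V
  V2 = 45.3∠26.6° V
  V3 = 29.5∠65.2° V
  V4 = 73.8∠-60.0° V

Step 1 — Convert each phasor to rectangular form:
  V1 = 152·(cos(172.7°) + j·sin(172.7°)) = -150.8 + j19.31 V
  V2 = 45.3·(cos(26.6°) + j·sin(26.6°)) = 40.51 + j20.28 V
  V3 = 29.5·(cos(65.2°) + j·sin(65.2°)) = 12.37 + j26.78 V
  V4 = 73.8·(cos(-60.0°) + j·sin(-60.0°)) = 36.9 - j63.91 V
Step 2 — Sum components: V_total = -60.99 + j2.464 V.
Step 3 — Convert to polar: |V_total| = 61.04 V, ∠V_total = 177.7°.

V_total = 61.04∠177.7° V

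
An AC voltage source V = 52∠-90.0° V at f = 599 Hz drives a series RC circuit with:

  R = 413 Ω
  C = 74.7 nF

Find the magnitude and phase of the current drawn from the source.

Step 1 — Angular frequency: ω = 2π·f = 2π·599 = 3764 rad/s.
Step 2 — Component impedances:
  R: Z = R = 413 Ω
  C: Z = 1/(jωC) = -j/(ω·C) = 0 - j3557 Ω
Step 3 — Series combination: Z_total = R + C = 413 - j3557 Ω = 3581∠-83.4° Ω.
Step 4 — Source phasor: V = 52∠-90.0° V = 0 - j52 V.
Step 5 — Ohm's law: I = V / Z_total = (0 - j52) / (413 - j3557) = 0.01442 - j0.001675 A.
Step 6 — Convert to polar: |I| = 0.01452 A, ∠I = -6.6°.

I = 0.01452∠-6.6° A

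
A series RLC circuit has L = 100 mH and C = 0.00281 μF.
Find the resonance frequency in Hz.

Step 1 — Resonance condition Im(Z)=0 gives ω₀ = 1/√(LC).
Step 2 — ω₀ = 1/√(0.1·2.81e-09) = 5.965e+04 rad/s.
Step 3 — f₀ = ω₀/(2π) = 9494 Hz.

f₀ = 9494 Hz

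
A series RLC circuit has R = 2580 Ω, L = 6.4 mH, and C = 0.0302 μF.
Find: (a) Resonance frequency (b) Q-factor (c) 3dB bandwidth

Step 1 — Resonance condition Im(Z)=0 gives ω₀ = 1/√(LC).
Step 2 — ω₀ = 1/√(0.0064·3.02e-08) = 7.193e+04 rad/s.
Step 3 — f₀ = ω₀/(2π) = 1.145e+04 Hz.
Step 4 — Series Q: Q = ω₀L/R = 7.193e+04·0.0064/2580 = 0.1784.
Step 5 — 3dB bandwidth: Δω = ω₀/Q = 4.031e+05 rad/s; BW = Δω/(2π) = 6.416e+04 Hz.

(a) f₀ = 1.145e+04 Hz  (b) Q = 0.1784  (c) BW = 6.416e+04 Hz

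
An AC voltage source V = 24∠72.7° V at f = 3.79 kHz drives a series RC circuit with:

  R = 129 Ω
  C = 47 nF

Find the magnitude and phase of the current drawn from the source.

Step 1 — Angular frequency: ω = 2π·f = 2π·3790 = 2.381e+04 rad/s.
Step 2 — Component impedances:
  R: Z = R = 129 Ω
  C: Z = 1/(jωC) = -j/(ω·C) = 0 - j893.5 Ω
Step 3 — Series combination: Z_total = R + C = 129 - j893.5 Ω = 902.7∠-81.8° Ω.
Step 4 — Source phasor: V = 24∠72.7° V = 7.137 + j22.91 V.
Step 5 — Ohm's law: I = V / Z_total = (7.137 + j22.91) / (129 - j893.5) = -0.02399 + j0.01145 A.
Step 6 — Convert to polar: |I| = 0.02659 A, ∠I = 154.5°.

I = 0.02659∠154.5° A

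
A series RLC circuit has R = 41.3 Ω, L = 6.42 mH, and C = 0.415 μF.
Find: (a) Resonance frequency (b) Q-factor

Step 1 — Resonance condition Im(Z)=0 gives ω₀ = 1/√(LC).
Step 2 — ω₀ = 1/√(0.00642·4.15e-07) = 1.937e+04 rad/s.
Step 3 — f₀ = ω₀/(2π) = 3083 Hz.
Step 4 — Series Q: Q = ω₀L/R = 1.937e+04·0.00642/41.3 = 3.012.

(a) f₀ = 3083 Hz  (b) Q = 3.012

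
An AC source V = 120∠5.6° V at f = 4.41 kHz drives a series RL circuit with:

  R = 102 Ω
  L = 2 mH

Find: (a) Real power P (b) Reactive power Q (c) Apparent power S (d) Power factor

Step 1 — Angular frequency: ω = 2π·f = 2π·4410 = 2.771e+04 rad/s.
Step 2 — Component impedances:
  R: Z = R = 102 Ω
  L: Z = jωL = j·2.771e+04·0.002 = 0 + j55.42 Ω
Step 3 — Series combination: Z_total = R + L = 102 + j55.42 Ω = 116.1∠28.5° Ω.
Step 4 — Source phasor: V = 120∠5.6° V = 119.4 + j11.71 V.
Step 5 — Current: I = V / Z = 0.9522 - j0.4025 A = 1.034∠-22.9° A.
Step 6 — Complex power: S = V·I* = 109 + j59.22 VA.
Step 7 — Real power: P = Re(S) = 109 W.
Step 8 — Reactive power: Q = Im(S) = 59.22 VAR.
Step 9 — Apparent power: |S| = 124 VA.
Step 10 — Power factor: PF = P/|S| = 0.8787 (lagging).

(a) P = 109 W  (b) Q = 59.22 VAR  (c) S = 124 VA  (d) PF = 0.8787 (lagging)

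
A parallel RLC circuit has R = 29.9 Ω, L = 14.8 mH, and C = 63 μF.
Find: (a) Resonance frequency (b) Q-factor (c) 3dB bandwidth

Step 1 — Resonance: ω₀ = 1/√(LC) = 1/√(0.0148·6.3e-05) = 1036 rad/s.
Step 2 — f₀ = ω₀/(2π) = 164.8 Hz.
Step 3 — Parallel Q: Q = R/(ω₀L) = 29.9/(1036·0.0148) = 1.951.
Step 4 — Bandwidth: Δω = ω₀/Q = 530.9 rad/s; BW = Δω/(2π) = 84.49 Hz.

(a) f₀ = 164.8 Hz  (b) Q = 1.951  (c) BW = 84.49 Hz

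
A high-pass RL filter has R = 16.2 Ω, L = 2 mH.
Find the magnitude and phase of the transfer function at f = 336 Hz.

Step 1 — Angular frequency: ω = 2π·336 = 2111 rad/s.
Step 2 — Transfer function: H(jω) = jωL/(R + jωL).
Step 3 — Numerator jωL = j·4.222; denominator R + jωL = 16.2 + j4.222.
Step 4 — H = 0.06361 + j0.2441.
Step 5 — Magnitude: |H| = 0.2522 (-12.0 dB); phase: φ = 75.4°.

|H| = 0.2522 (-12.0 dB), φ = 75.4°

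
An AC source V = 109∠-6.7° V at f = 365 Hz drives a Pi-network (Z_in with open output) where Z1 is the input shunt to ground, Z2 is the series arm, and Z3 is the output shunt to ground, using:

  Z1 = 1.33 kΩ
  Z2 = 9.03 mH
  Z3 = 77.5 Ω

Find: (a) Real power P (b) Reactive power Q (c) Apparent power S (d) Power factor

Step 1 — Angular frequency: ω = 2π·f = 2π·365 = 2293 rad/s.
Step 2 — Component impedances:
  Z1: Z = R = 1330 Ω
  Z2: Z = jωL = j·2293·0.00903 = 0 + j20.71 Ω
  Z3: Z = R = 77.5 Ω
Step 3 — With open output, the series arm Z2 and the output shunt Z3 appear in series to ground: Z2 + Z3 = 77.5 + j20.71 Ω.
Step 4 — Parallel with input shunt Z1: Z_in = Z1 || (Z2 + Z3) = 73.5 + j18.49 Ω = 75.79∠14.1° Ω.
Step 5 — Source phasor: V = 109∠-6.7° V = 108.3 - j12.72 V.
Step 6 — Current: I = V / Z = 1.344 - j0.5111 A = 1.438∠-20.8° A.
Step 7 — Complex power: S = V·I* = 152 + j38.23 VA.
Step 8 — Real power: P = Re(S) = 152 W.
Step 9 — Reactive power: Q = Im(S) = 38.23 VAR.
Step 10 — Apparent power: |S| = 156.8 VA.
Step 11 — Power factor: PF = P/|S| = 0.9698 (lagging).

(a) P = 152 W  (b) Q = 38.23 VAR  (c) S = 156.8 VA  (d) PF = 0.9698 (lagging)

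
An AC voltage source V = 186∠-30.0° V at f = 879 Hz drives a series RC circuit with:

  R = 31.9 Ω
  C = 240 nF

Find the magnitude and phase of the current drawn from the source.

Step 1 — Angular frequency: ω = 2π·f = 2π·879 = 5523 rad/s.
Step 2 — Component impedances:
  R: Z = R = 31.9 Ω
  C: Z = 1/(jωC) = -j/(ω·C) = 0 - j754.4 Ω
Step 3 — Series combination: Z_total = R + C = 31.9 - j754.4 Ω = 755.1∠-87.6° Ω.
Step 4 — Source phasor: V = 186∠-30.0° V = 161.1 - j93 V.
Step 5 — Ohm's law: I = V / Z_total = (161.1 - j93) / (31.9 - j754.4) = 0.1321 + j0.2079 A.
Step 6 — Convert to polar: |I| = 0.2463 A, ∠I = 57.6°.

I = 0.2463∠57.6° A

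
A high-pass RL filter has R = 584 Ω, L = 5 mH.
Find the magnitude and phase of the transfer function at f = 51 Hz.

Step 1 — Angular frequency: ω = 2π·51 = 320.4 rad/s.
Step 2 — Transfer function: H(jω) = jωL/(R + jωL).
Step 3 — Numerator jωL = j·1.602; denominator R + jωL = 584 + j1.602.
Step 4 — H = 7.527e-06 + j0.002743.
Step 5 — Magnitude: |H| = 0.002744 (-51.2 dB); phase: φ = 89.8°.

|H| = 0.002744 (-51.2 dB), φ = 89.8°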